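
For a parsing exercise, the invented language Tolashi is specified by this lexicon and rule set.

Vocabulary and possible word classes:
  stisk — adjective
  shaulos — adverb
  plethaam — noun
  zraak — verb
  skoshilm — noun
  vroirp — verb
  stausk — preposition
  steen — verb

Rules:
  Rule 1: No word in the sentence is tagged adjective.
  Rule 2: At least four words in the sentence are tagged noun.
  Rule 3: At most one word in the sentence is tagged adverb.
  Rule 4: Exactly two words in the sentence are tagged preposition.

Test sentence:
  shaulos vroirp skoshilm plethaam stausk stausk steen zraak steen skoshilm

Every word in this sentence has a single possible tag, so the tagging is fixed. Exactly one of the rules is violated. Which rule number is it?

Fixed tagging: adverb verb noun noun preposition preposition verb verb verb noun.
Checking each rule: R1 ok, R2 fails, R3 ok, R4 ok.
Only rule 2 fails.

2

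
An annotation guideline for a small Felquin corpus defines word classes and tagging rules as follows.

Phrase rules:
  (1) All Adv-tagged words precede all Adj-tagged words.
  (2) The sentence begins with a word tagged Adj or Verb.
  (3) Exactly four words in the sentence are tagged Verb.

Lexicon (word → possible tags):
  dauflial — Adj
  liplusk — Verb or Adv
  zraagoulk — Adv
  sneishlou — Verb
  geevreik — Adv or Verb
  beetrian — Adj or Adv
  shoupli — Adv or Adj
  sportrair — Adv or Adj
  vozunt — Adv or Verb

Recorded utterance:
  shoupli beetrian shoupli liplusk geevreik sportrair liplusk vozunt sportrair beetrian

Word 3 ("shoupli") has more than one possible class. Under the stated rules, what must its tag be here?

Adj

Candidates per position — 1:shoupli {Adv,Adj}; 2:beetrian {Adj,Adv}; 3:shoupli {Adv,Adj}; 4:liplusk {Verb,Adv}; 5:geevreik {Adv,Verb}; 6:sportrair {Adv,Adj}; 7:liplusk {Verb,Adv}; 8:vozunt {Adv,Verb}; 9:sportrair {Adv,Adj}; 10:beetrian {Adj,Adv}.
Position 1: Adv is ruled out by rule 2; that leaves Adj.
Position 2: Adv is ruled out by rule 1; that leaves Adj.
Position 3: Adv is ruled out by rule 1; that leaves Adj.
Position 4: Adv is ruled out by rule 1; that leaves Verb.
Position 5: Adv is ruled out by rule 1; that leaves Verb.
Position 6: Adv is ruled out by rule 1; that leaves Adj.
Position 7: Adv is ruled out by rule 1; that leaves Verb.
Position 8: Adv is ruled out by rule 1; that leaves Verb.
Position 9: Adv is ruled out by rule 1; that leaves Adj.
Position 10: Adv is ruled out by rule 1; that leaves Adj.
So the tagging must be: Adj Adj Adj Verb Verb Adj Verb Verb Adj Adj.
Check: rule 1 satisfied; rule 2 satisfied; rule 3 satisfied.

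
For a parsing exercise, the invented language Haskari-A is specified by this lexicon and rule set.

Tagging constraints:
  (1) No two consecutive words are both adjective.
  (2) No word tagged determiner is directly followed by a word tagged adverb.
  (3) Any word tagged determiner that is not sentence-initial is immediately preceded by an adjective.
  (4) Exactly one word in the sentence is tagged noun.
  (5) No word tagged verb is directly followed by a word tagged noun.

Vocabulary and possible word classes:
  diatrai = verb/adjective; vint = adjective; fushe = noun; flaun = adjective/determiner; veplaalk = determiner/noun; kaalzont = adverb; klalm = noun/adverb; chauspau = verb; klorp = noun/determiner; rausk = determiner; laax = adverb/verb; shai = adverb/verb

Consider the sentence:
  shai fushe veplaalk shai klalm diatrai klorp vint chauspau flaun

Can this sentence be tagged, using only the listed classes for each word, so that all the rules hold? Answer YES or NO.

Candidates per position — 1:shai {adverb,verb}; 2:fushe {noun}; 3:veplaalk {determiner,noun}; 4:shai {adverb,verb}; 5:klalm {noun,adverb}; 6:diatrai {verb,adjective}; 7:klorp {noun,determiner}; 8:vint {adjective}; 9:chauspau {verb}; 10:flaun {adjective,determiner}.
Every candidate sequence violates at least one rule; no consistent tagging exists.

NO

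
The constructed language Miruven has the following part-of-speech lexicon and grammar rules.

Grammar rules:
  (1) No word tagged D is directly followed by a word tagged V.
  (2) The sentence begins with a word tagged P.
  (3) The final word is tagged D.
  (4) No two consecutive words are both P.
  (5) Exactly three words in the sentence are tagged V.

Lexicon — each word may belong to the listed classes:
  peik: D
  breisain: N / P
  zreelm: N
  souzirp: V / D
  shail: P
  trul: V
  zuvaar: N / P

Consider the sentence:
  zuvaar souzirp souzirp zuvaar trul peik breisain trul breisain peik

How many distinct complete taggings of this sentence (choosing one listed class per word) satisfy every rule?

Candidates per position — 1:zuvaar {N,P}; 2:souzirp {V,D}; 3:souzirp {V,D}; 4:zuvaar {N,P}; 5:trul {V}; 6:peik {D}; 7:breisain {N,P}; 8:trul {V}; 9:breisain {N,P}; 10:peik {D}.
There are 64 candidate sequences in total.
Checking each against the rules leaves 8 sequences.
Count = 8.

8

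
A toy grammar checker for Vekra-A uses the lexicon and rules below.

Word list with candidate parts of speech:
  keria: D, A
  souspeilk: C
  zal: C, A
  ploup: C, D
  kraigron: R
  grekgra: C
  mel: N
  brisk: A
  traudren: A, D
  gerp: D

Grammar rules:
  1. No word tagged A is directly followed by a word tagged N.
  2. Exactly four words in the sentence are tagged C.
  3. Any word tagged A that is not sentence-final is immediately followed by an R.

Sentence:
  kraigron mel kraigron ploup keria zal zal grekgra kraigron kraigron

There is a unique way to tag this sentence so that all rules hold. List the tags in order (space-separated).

R N R C D C C C R R

Candidates per position — 1:kraigron {R}; 2:mel {N}; 3:kraigron {R}; 4:ploup {C,D}; 5:keria {D,A}; 6:zal {C,A}; 7:zal {C,A}; 8:grekgra {C}; 9:kraigron {R}; 10:kraigron {R}.
Position 4: tagging it D would leave rule 2 unsatisfiable, so it must be C.
Position 5: tagging it A would leave rule 3 unsatisfiable, so it must be D.
Position 6: tagging it A would leave rule 2 unsatisfiable, so it must be C.
Position 7: tagging it A would leave rule 2 unsatisfiable, so it must be C.
The only consistent sequence is: R N R C D C C C R R.
Check: rule 1 satisfied; rule 2 satisfied; rule 3 satisfied.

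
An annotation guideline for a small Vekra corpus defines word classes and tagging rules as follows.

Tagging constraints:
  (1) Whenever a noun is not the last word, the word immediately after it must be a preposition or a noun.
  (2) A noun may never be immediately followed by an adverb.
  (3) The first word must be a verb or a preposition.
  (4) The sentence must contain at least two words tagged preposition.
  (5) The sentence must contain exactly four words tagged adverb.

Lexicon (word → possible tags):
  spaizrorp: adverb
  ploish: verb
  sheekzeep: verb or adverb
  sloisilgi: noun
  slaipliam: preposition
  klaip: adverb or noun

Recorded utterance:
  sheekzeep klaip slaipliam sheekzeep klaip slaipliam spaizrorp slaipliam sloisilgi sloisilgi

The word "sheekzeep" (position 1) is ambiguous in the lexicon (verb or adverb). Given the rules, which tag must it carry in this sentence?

Candidates per position — 1:sheekzeep {verb,adverb}; 2:klaip {adverb,noun}; 3:slaipliam {preposition}; 4:sheekzeep {verb,adverb}; 5:klaip {adverb,noun}; 6:slaipliam {preposition}; 7:spaizrorp {adverb}; 8:slaipliam {preposition}; 9:sloisilgi {noun}; 10:sloisilgi {noun}.
At position 1, choosing adverb makes rule 3 impossible to satisfy; hence verb.
At position 2, choosing noun makes rule 5 impossible to satisfy; hence adverb.
At position 4, choosing verb makes rule 5 impossible to satisfy; hence adverb.
At position 5, choosing noun makes rule 5 impossible to satisfy; hence adverb.
So the tagging must be: verb adverb preposition adverb adverb preposition adverb preposition noun noun.
Check: rule 1 ✓; rule 2 ✓; rule 3 ✓; rule 4 ✓; rule 5 ✓.

verb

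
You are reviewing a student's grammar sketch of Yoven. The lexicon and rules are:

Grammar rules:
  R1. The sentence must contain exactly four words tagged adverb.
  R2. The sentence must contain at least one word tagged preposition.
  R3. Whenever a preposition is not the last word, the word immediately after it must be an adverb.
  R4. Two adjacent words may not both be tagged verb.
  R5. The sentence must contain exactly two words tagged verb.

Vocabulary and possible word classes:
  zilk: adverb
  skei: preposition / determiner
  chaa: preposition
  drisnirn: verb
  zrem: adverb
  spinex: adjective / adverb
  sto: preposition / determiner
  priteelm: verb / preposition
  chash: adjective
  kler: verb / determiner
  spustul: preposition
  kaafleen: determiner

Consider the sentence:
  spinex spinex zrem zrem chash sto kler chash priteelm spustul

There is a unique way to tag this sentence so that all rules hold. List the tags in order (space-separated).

adverb adverb adverb adverb adjective determiner verb adjective verb preposition

Candidates per position — 1:spinex {adjective,adverb}; 2:spinex {adjective,adverb}; 3:zrem {adverb}; 4:zrem {adverb}; 5:chash {adjective}; 6:sto {preposition,determiner}; 7:kler {verb,determiner}; 8:chash {adjective}; 9:priteelm {verb,preposition}; 10:spustul {preposition}.
If word 1 were adjective, no tagging could satisfy rule 1; so word 1 is adverb.
If word 2 were adjective, no tagging could satisfy rule 1; so word 2 is adverb.
If word 6 were preposition, no tagging could satisfy rule 3; so word 6 is determiner.
If word 7 were determiner, no tagging could satisfy rule 5; so word 7 is verb.
If word 9 were preposition, no tagging could satisfy rule 3; so word 9 is verb.
So the tagging must be: adverb adverb adverb adverb adjective determiner verb adjective verb preposition.
Verifying each rule — rule 1 holds; rule 2 holds; rule 3 holds; rule 4 holds; rule 5 holds.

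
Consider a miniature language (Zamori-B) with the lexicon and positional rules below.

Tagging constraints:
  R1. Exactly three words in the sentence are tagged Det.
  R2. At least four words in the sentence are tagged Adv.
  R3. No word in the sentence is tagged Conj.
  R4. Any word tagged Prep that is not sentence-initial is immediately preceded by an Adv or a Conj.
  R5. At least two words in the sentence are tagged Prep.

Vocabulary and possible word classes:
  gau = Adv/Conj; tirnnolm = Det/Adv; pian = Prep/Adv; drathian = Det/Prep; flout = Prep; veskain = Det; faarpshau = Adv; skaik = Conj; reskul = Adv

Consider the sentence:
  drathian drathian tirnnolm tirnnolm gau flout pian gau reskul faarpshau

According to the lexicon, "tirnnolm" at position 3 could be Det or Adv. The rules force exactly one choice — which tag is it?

Det

Candidates per position — 1:drathian {Det,Prep}; 2:drathian {Det,Prep}; 3:tirnnolm {Det,Adv}; 4:tirnnolm {Det,Adv}; 5:gau {Adv,Conj}; 6:flout {Prep}; 7:pian {Prep,Adv}; 8:gau {Adv,Conj}; 9:reskul {Adv}; 10:faarpshau {Adv}.
If word 2 were Prep, no tagging could satisfy rule 4; so word 2 is Det.
If word 5 were Conj, no tagging could satisfy rule 3; so word 5 is Adv.
If word 7 were Prep, no tagging could satisfy rule 4; so word 7 is Adv.
If word 8 were Conj, no tagging could satisfy rule 3; so word 8 is Adv.
If word 1 were Det, no tagging could satisfy rule 5; so word 1 is Prep.
If word 3 were Adv, no tagging could satisfy rule 1; so word 3 is Det.
If word 4 were Adv, no tagging could satisfy rule 1; so word 4 is Det.
The unique satisfying tagging is: Prep Det Det Det Adv Prep Adv Adv Adv Adv.
Checking: rule 1 ok; rule 2 ok; rule 3 ok; rule 4 ok; rule 5 ok.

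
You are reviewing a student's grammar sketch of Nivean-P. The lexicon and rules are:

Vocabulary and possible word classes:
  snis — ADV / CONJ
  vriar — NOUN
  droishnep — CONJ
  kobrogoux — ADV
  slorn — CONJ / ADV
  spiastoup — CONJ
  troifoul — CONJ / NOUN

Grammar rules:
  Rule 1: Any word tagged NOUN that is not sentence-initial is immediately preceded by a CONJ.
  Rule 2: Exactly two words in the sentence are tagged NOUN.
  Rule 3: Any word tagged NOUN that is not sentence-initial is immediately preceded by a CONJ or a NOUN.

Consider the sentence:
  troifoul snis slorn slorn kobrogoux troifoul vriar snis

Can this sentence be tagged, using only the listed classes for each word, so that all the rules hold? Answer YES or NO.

YES

Candidates per position — 1:troifoul {CONJ,NOUN}; 2:snis {ADV,CONJ}; 3:slorn {CONJ,ADV}; 4:slorn {CONJ,ADV}; 5:kobrogoux {ADV}; 6:troifoul {CONJ,NOUN}; 7:vriar {NOUN}; 8:snis {ADV,CONJ}.
One satisfying assignment: NOUN CONJ ADV ADV ADV CONJ NOUN CONJ.
Check: rule 1 ✓; rule 2 ✓; rule 3 ✓.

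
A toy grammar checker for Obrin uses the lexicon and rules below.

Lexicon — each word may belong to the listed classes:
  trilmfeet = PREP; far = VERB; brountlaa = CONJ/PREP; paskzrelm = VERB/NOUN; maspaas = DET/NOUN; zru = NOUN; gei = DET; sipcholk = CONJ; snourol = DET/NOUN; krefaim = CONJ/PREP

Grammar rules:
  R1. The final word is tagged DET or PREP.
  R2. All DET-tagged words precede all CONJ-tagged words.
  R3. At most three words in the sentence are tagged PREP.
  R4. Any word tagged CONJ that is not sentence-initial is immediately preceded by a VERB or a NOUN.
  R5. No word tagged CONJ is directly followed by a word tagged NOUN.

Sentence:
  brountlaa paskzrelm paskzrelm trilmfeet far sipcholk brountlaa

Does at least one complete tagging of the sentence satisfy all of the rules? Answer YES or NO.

YES

Candidates per position — 1:brountlaa {CONJ,PREP}; 2:paskzrelm {VERB,NOUN}; 3:paskzrelm {VERB,NOUN}; 4:trilmfeet {PREP}; 5:far {VERB}; 6:sipcholk {CONJ}; 7:brountlaa {CONJ,PREP}.
One satisfying assignment: CONJ VERB VERB PREP VERB CONJ PREP.
Checking: rule 1 holds; rule 2 holds; rule 3 holds; rule 4 holds; rule 5 holds.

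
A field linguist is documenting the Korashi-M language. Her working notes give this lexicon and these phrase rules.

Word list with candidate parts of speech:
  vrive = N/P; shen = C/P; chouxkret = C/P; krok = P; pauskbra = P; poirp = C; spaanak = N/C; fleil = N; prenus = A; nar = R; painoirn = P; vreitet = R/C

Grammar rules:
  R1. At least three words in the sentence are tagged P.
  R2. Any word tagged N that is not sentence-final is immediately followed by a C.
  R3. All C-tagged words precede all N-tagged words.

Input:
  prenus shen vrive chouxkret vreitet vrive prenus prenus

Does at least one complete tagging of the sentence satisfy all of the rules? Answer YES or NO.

YES

Candidates per position — 1:prenus {A}; 2:shen {C,P}; 3:vrive {N,P}; 4:chouxkret {C,P}; 5:vreitet {R,C}; 6:vrive {N,P}; 7:prenus {A}; 8:prenus {A}.
One satisfying assignment: A P P C R P A A.
Checking: rule 1 ✓; rule 2 ✓; rule 3 ✓.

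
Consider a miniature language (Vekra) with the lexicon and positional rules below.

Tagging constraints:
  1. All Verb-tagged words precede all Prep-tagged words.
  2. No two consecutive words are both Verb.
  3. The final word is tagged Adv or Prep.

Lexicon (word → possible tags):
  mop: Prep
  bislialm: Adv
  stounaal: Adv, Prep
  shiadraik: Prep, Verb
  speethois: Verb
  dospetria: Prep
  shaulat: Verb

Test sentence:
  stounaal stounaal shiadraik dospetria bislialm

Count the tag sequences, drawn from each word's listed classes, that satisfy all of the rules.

Candidates per position — 1:stounaal {Adv,Prep}; 2:stounaal {Adv,Prep}; 3:shiadraik {Prep,Verb}; 4:dospetria {Prep}; 5:bislialm {Adv}.
There are 8 candidate sequences in total.
The sequences that satisfy every rule: Adv Adv Prep Prep Adv; Adv Adv Verb Prep Adv; Adv Prep Prep Prep Adv; Prep Adv Prep Prep Adv; Prep Prep Prep Prep Adv.
Count = 5.

5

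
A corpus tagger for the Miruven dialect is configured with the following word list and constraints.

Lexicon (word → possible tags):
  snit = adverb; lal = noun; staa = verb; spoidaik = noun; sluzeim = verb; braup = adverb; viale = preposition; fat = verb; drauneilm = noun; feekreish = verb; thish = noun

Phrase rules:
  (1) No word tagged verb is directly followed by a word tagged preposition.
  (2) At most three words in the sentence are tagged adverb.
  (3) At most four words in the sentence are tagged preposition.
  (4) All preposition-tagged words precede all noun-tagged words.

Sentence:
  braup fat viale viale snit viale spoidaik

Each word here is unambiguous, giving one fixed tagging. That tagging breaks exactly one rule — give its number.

Fixed tagging: adverb verb preposition preposition adverb preposition noun.
Checking each rule: R1 ✗, R2 ✓, R3 ✓, R4 ✓.
Only rule 1 fails.

1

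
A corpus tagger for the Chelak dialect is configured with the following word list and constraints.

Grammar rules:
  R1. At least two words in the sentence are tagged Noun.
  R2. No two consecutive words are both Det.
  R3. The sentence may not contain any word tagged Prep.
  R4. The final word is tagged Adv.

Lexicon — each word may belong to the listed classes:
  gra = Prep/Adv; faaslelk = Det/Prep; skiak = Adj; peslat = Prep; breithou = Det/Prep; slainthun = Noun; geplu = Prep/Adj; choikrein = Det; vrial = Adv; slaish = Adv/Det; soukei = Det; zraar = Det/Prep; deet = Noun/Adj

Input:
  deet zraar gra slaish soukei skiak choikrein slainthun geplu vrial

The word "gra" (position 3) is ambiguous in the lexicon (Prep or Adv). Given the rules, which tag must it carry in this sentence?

Adv

Candidates per position — 1:deet {Noun,Adj}; 2:zraar {Det,Prep}; 3:gra {Prep,Adv}; 4:slaish {Adv,Det}; 5:soukei {Det}; 6:skiak {Adj}; 7:choikrein {Det}; 8:slainthun {Noun}; 9:geplu {Prep,Adj}; 10:vrial {Adv}.
Word 1 cannot be Adj — rule 1 would then fail for every completion. It is Noun.
Word 2 cannot be Prep — rule 3 would then fail for every completion. It is Det.
Word 3 cannot be Prep — rule 3 would then fail for every completion. It is Adv.
Word 4 cannot be Det — rule 2 would then fail for every completion. It is Adv.
Word 9 cannot be Prep — rule 3 would then fail for every completion. It is Adj.
So the tagging must be: Noun Det Adv Adv Det Adj Det Noun Adj Adv.
Rule-by-rule: rule 1 ok; rule 2 ok; rule 3 ok; rule 4 ok.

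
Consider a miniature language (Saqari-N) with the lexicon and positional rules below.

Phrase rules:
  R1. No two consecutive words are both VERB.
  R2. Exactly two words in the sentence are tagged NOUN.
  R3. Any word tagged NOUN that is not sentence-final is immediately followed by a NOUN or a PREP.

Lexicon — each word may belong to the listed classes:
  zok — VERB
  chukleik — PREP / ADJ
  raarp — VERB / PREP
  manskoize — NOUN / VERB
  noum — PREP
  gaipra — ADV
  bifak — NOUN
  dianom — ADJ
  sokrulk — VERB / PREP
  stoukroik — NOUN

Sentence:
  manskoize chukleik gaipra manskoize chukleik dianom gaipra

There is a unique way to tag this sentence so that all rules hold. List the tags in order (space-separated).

NOUN PREP ADV NOUN PREP ADJ ADV

Candidates per position — 1:manskoize {NOUN,VERB}; 2:chukleik {PREP,ADJ}; 3:gaipra {ADV}; 4:manskoize {NOUN,VERB}; 5:chukleik {PREP,ADJ}; 6:dianom {ADJ}; 7:gaipra {ADV}.
Position 1: tagging it VERB would leave rule 2 unsatisfiable, so it must be NOUN.
Position 2: tagging it ADJ would leave rule 3 unsatisfiable, so it must be PREP.
Position 4: tagging it VERB would leave rule 2 unsatisfiable, so it must be NOUN.
Position 5: tagging it ADJ would leave rule 3 unsatisfiable, so it must be PREP.
That leaves exactly one tagging: NOUN PREP ADV NOUN PREP ADJ ADV.
Verifying each rule — rule 1 ✓; rule 2 ✓; rule 3 ✓.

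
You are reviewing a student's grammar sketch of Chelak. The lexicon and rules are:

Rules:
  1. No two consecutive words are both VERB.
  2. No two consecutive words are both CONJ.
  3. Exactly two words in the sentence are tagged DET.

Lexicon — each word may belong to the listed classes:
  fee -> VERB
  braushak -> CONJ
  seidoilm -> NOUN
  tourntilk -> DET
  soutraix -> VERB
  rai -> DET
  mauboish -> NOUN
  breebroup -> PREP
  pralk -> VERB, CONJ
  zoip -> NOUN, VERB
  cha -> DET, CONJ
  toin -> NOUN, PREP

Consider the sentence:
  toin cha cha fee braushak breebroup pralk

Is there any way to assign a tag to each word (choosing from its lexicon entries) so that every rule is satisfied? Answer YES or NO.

YES

Candidates per position — 1:toin {NOUN,PREP}; 2:cha {DET,CONJ}; 3:cha {DET,CONJ}; 4:fee {VERB}; 5:braushak {CONJ}; 6:breebroup {PREP}; 7:pralk {VERB,CONJ}.
One satisfying assignment: PREP DET DET VERB CONJ PREP VERB.
Check: rule 1 holds; rule 2 holds; rule 3 holds.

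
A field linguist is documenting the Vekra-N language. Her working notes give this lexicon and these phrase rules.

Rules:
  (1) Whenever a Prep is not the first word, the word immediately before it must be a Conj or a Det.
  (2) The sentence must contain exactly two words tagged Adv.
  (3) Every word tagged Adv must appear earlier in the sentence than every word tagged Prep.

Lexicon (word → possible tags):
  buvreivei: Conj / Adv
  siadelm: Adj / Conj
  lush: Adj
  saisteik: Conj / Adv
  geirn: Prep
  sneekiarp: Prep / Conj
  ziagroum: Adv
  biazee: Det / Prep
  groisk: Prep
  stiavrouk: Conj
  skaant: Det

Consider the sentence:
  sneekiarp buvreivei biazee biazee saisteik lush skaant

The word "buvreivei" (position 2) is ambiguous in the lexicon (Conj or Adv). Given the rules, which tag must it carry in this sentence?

Adv

Candidates per position — 1:sneekiarp {Prep,Conj}; 2:buvreivei {Conj,Adv}; 3:biazee {Det,Prep}; 4:biazee {Det,Prep}; 5:saisteik {Conj,Adv}; 6:lush {Adj}; 7:skaant {Det}.
At position 2, choosing Conj makes rule 2 impossible to satisfy; hence Adv.
At position 3, choosing Prep makes rule 1 impossible to satisfy; hence Det.
At position 5, choosing Conj makes rule 2 impossible to satisfy; hence Adv.
At position 1, choosing Prep makes rule 3 impossible to satisfy; hence Conj.
At position 4, choosing Prep makes rule 3 impossible to satisfy; hence Det.
So the tagging must be: Conj Adv Det Det Adv Adj Det.
Checking: rule 1 satisfied; rule 2 satisfied; rule 3 satisfied.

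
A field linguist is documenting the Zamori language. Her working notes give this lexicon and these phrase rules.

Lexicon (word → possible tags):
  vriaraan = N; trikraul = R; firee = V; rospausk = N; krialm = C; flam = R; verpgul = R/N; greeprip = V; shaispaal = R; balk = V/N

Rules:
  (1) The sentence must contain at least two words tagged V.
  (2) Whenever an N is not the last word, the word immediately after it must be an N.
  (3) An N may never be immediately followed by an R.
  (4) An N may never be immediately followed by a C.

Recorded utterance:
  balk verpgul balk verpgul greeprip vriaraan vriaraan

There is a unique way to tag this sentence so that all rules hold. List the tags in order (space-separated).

Candidates per position — 1:balk {V,N}; 2:verpgul {R,N}; 3:balk {V,N}; 4:verpgul {R,N}; 5:greeprip {V}; 6:vriaraan {N}; 7:vriaraan {N}.
Position 1: tagging it N would leave rule 2 unsatisfiable, so it must be V.
Position 2: tagging it N would leave rule 2 unsatisfiable, so it must be R.
Position 3: tagging it N would leave rule 2 unsatisfiable, so it must be V.
Position 4: tagging it N would leave rule 2 unsatisfiable, so it must be R.
The unique satisfying tagging is: V R V R V N N.
Rule-by-rule: rule 1 holds; rule 2 holds; rule 3 holds; rule 4 holds.

V R V R V N N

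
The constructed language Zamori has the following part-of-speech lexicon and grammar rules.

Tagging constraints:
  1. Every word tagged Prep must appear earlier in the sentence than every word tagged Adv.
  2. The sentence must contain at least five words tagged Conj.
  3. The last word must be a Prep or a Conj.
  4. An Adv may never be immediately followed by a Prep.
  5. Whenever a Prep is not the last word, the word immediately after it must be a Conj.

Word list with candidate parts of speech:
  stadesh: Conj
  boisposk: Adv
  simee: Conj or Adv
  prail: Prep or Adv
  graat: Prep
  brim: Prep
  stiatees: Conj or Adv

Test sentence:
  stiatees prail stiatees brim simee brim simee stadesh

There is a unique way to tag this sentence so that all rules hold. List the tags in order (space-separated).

Candidates per position — 1:stiatees {Conj,Adv}; 2:prail {Prep,Adv}; 3:stiatees {Conj,Adv}; 4:brim {Prep}; 5:simee {Conj,Adv}; 6:brim {Prep}; 7:simee {Conj,Adv}; 8:stadesh {Conj}.
Position 1: tagging it Adv would leave rule 1 unsatisfiable, so it must be Conj.
Position 2: tagging it Adv would leave rule 1 unsatisfiable, so it must be Prep.
Position 3: tagging it Adv would leave rule 1 unsatisfiable, so it must be Conj.
Position 5: tagging it Adv would leave rule 1 unsatisfiable, so it must be Conj.
Position 7: tagging it Adv would leave rule 2 unsatisfiable, so it must be Conj.
The only consistent sequence is: Conj Prep Conj Prep Conj Prep Conj Conj.
Checking: rule 1 holds; rule 2 holds; rule 3 holds; rule 4 holds; rule 5 holds.

Conj Prep Conj Prep Conj Prep Conj Conj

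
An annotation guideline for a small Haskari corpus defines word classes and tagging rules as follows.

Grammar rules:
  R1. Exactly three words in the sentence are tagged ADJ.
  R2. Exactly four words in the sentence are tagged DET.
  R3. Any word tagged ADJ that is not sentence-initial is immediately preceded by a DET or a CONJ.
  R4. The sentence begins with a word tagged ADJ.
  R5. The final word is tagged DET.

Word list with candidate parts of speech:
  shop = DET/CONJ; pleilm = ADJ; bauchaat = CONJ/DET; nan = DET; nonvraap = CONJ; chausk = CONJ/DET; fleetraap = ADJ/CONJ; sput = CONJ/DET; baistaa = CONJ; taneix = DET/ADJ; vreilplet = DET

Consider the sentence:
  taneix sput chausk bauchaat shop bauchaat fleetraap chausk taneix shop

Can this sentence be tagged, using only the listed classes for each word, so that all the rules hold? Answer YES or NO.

YES

Candidates per position — 1:taneix {DET,ADJ}; 2:sput {CONJ,DET}; 3:chausk {CONJ,DET}; 4:bauchaat {CONJ,DET}; 5:shop {DET,CONJ}; 6:bauchaat {CONJ,DET}; 7:fleetraap {ADJ,CONJ}; 8:chausk {CONJ,DET}; 9:taneix {DET,ADJ}; 10:shop {DET,CONJ}.
One satisfying assignment: ADJ DET DET CONJ CONJ DET ADJ CONJ ADJ DET.
Checking: rule 1 satisfied; rule 2 satisfied; rule 3 satisfied; rule 4 satisfied; rule 5 satisfied.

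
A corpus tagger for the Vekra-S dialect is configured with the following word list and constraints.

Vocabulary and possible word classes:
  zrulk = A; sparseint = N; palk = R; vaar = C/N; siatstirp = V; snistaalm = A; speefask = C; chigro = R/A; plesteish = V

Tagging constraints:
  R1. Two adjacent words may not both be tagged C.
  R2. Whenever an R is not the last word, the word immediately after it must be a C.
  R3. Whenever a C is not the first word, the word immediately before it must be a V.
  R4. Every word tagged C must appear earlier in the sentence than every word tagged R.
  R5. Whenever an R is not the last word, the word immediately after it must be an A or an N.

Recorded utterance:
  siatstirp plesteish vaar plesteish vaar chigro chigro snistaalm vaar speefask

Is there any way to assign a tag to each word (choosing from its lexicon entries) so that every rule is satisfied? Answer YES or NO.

NO

Candidates per position — 1:siatstirp {V}; 2:plesteish {V}; 3:vaar {C,N}; 4:plesteish {V}; 5:vaar {C,N}; 6:chigro {R,A}; 7:chigro {R,A}; 8:snistaalm {A}; 9:vaar {C,N}; 10:speefask {C}.
Rule 3 cannot be satisfied by any choice of tags from the lexicon.
So there is no consistent tagging.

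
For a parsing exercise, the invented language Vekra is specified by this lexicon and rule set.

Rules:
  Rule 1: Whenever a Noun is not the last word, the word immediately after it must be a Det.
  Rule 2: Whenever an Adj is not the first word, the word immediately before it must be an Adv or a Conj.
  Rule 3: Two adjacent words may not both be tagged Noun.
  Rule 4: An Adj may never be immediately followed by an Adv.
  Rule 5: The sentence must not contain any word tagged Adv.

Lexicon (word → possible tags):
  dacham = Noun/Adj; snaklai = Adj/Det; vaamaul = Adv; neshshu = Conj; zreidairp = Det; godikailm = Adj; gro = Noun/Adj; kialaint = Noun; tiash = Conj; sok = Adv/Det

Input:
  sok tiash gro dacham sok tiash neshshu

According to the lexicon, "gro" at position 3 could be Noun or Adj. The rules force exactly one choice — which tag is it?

Candidates per position — 1:sok {Adv,Det}; 2:tiash {Conj}; 3:gro {Noun,Adj}; 4:dacham {Noun,Adj}; 5:sok {Adv,Det}; 6:tiash {Conj}; 7:neshshu {Conj}.
Position 1: tagging it Adv would leave rule 5 unsatisfiable, so it must be Det.
Position 3: tagging it Noun would leave rule 1 unsatisfiable, so it must be Adj.
Position 4: tagging it Adj would leave rule 2 unsatisfiable, so it must be Noun.
Position 5: tagging it Adv would leave rule 1 unsatisfiable, so it must be Det.
So the tagging must be: Det Conj Adj Noun Det Conj Conj.
Check: rule 1 ✓; rule 2 ✓; rule 3 ✓; rule 4 ✓; rule 5 ✓.

Adj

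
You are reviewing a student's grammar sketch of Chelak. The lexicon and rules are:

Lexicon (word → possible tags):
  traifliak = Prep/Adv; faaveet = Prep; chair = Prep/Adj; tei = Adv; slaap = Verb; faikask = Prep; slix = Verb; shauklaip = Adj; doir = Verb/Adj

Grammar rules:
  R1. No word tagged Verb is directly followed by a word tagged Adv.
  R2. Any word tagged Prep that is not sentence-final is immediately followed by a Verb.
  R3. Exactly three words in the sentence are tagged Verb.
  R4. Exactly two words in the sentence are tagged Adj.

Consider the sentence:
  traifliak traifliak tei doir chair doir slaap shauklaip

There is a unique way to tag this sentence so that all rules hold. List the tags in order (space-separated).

Adv Adv Adv Verb Adj Verb Verb Adj

Candidates per position — 1:traifliak {Prep,Adv}; 2:traifliak {Prep,Adv}; 3:tei {Adv}; 4:doir {Verb,Adj}; 5:chair {Prep,Adj}; 6:doir {Verb,Adj}; 7:slaap {Verb}; 8:shauklaip {Adj}.
Position 1: Prep is ruled out by rule 2; that leaves Adv.
Position 2: Prep is ruled out by rule 2; that leaves Adv.
Position 4: Adj is ruled out by rule 3; that leaves Verb.
Position 6: Adj is ruled out by rule 3; that leaves Verb.
Position 5: Prep is ruled out by rule 4; that leaves Adj.
The unique satisfying tagging is: Adv Adv Adv Verb Adj Verb Verb Adj.
Check: rule 1 holds; rule 2 holds; rule 3 holds; rule 4 holds.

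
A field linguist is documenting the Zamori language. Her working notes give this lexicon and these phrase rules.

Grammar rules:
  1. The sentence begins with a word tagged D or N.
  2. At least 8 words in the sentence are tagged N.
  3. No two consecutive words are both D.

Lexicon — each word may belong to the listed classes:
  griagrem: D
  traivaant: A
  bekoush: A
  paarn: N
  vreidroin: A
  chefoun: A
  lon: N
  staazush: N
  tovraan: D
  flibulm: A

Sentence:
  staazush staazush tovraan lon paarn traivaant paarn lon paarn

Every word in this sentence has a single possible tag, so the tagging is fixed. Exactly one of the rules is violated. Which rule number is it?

Fixed tagging: N N D N N A N N N.
Applying the rules: R1 holds, R2 violated, R3 holds.
Only rule 2 fails.

2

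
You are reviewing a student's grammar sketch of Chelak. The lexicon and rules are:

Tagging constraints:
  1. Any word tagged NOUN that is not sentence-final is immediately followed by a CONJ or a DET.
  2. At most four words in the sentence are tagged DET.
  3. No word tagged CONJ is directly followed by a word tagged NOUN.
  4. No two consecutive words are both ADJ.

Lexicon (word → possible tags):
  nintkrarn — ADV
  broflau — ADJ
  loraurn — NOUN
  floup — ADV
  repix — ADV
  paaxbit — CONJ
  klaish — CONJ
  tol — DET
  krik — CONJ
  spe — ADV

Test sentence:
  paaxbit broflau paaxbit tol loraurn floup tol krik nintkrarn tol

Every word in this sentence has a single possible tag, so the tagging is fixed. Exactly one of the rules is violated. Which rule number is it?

Fixed tagging: CONJ ADJ CONJ DET NOUN ADV DET CONJ ADV DET.
Checking each rule: R1 fails, R2 ok, R3 ok, R4 ok.
Only rule 1 fails.

1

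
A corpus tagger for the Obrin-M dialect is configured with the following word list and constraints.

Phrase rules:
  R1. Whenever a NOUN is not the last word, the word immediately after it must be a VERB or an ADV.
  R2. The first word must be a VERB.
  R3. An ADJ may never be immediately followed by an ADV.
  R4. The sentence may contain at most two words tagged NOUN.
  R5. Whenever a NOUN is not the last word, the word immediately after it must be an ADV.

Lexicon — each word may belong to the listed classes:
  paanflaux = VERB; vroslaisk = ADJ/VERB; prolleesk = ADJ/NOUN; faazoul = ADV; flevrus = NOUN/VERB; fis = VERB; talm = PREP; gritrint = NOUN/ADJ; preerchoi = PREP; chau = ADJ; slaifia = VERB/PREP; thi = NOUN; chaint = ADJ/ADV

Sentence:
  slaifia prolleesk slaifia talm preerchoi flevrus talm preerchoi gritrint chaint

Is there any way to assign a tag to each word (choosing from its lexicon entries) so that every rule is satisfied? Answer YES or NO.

Candidates per position — 1:slaifia {VERB,PREP}; 2:prolleesk {ADJ,NOUN}; 3:slaifia {VERB,PREP}; 4:talm {PREP}; 5:preerchoi {PREP}; 6:flevrus {NOUN,VERB}; 7:talm {PREP}; 8:preerchoi {PREP}; 9:gritrint {NOUN,ADJ}; 10:chaint {ADJ,ADV}.
One satisfying assignment: VERB ADJ VERB PREP PREP VERB PREP PREP NOUN ADV.
Checking: rule 1 ✓; rule 2 ✓; rule 3 ✓; rule 4 ✓; rule 5 ✓.

YES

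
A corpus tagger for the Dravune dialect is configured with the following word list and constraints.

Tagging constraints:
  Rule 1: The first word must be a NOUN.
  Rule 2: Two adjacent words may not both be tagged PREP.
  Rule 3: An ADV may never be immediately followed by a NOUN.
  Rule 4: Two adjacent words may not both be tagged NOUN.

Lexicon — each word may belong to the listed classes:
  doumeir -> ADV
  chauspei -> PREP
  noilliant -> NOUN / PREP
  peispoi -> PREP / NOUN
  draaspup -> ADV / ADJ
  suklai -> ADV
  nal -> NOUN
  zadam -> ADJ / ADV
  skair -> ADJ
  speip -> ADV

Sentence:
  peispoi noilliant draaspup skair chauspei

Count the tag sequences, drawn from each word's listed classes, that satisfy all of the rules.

2

Candidates per position — 1:peispoi {PREP,NOUN}; 2:noilliant {NOUN,PREP}; 3:draaspup {ADV,ADJ}; 4:skair {ADJ}; 5:chauspei {PREP}.
There are 8 candidate sequences in total.
The sequences that satisfy every rule: NOUN PREP ADV ADJ PREP; NOUN PREP ADJ ADJ PREP.
Count = 2.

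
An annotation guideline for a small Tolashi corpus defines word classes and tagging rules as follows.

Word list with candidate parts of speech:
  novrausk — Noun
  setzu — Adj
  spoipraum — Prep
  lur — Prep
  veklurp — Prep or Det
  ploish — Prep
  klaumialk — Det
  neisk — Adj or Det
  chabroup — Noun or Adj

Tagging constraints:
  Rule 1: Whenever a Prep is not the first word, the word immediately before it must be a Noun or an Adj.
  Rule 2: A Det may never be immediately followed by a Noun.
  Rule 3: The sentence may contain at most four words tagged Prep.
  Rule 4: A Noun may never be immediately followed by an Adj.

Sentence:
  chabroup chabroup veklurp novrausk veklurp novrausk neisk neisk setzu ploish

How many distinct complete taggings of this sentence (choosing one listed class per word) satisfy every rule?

6

Candidates per position — 1:chabroup {Noun,Adj}; 2:chabroup {Noun,Adj}; 3:veklurp {Prep,Det}; 4:novrausk {Noun}; 5:veklurp {Prep,Det}; 6:novrausk {Noun}; 7:neisk {Adj,Det}; 8:neisk {Adj,Det}; 9:setzu {Adj}; 10:ploish {Prep}.
There are 64 candidate sequences in total.
Checking each against the rules leaves 6 sequences.
Count = 6.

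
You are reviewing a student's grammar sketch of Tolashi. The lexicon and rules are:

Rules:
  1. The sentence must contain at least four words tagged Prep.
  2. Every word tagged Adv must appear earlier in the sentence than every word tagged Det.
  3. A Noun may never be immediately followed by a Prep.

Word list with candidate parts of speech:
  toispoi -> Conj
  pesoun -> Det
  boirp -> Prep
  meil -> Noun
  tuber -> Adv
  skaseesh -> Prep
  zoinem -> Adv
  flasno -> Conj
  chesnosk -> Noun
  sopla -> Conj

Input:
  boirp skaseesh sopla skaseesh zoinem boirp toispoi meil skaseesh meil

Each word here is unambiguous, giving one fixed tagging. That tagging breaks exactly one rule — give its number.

3

Fixed tagging: Prep Prep Conj Prep Adv Prep Conj Noun Prep Noun.
Rule check: R1 pass, R2 pass, R3 fail.
Only rule 3 fails.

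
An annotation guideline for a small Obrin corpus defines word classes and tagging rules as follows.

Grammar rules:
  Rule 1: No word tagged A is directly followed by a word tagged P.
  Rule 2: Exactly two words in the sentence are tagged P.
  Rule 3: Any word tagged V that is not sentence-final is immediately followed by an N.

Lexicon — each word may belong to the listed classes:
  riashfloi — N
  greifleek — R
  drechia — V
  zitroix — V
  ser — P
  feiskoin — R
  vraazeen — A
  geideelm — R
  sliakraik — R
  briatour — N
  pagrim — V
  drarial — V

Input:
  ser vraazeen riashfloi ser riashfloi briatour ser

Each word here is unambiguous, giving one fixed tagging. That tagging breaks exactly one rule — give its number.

2

Fixed tagging: P A N P N N P.
Checking each rule: R1 ok, R2 fails, R3 ok.
Only rule 2 fails.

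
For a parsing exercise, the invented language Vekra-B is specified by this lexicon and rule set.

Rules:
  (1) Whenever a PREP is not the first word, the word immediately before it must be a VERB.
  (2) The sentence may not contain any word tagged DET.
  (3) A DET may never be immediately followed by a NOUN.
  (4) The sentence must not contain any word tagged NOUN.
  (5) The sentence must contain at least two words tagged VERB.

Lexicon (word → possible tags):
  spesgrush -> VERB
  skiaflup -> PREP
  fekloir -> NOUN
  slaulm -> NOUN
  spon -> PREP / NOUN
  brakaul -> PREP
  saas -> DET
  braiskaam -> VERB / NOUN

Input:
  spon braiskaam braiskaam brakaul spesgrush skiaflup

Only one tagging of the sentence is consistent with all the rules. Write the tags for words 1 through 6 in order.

PREP VERB VERB PREP VERB PREP

Candidates per position — 1:spon {PREP,NOUN}; 2:braiskaam {VERB,NOUN}; 3:braiskaam {VERB,NOUN}; 4:brakaul {PREP}; 5:spesgrush {VERB}; 6:skiaflup {PREP}.
Word 1 cannot be NOUN — rule 4 would then fail for every completion. It is PREP.
Word 2 cannot be NOUN — rule 4 would then fail for every completion. It is VERB.
Word 3 cannot be NOUN — rule 1 would then fail for every completion. It is VERB.
The unique satisfying tagging is: PREP VERB VERB PREP VERB PREP.
Verifying each rule — rule 1 satisfied; rule 2 satisfied; rule 3 satisfied; rule 4 satisfied; rule 5 satisfied.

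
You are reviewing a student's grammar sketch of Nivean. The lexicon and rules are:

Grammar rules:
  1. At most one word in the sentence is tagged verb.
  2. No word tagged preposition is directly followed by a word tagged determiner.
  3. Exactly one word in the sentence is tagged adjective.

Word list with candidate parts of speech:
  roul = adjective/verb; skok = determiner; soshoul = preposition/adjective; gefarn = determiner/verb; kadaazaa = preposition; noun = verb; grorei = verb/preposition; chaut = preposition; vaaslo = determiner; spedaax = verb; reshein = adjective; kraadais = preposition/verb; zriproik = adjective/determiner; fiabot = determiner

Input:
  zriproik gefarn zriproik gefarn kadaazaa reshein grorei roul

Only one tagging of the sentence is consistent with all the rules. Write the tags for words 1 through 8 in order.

Candidates per position — 1:zriproik {adjective,determiner}; 2:gefarn {determiner,verb}; 3:zriproik {adjective,determiner}; 4:gefarn {determiner,verb}; 5:kadaazaa {preposition}; 6:reshein {adjective}; 7:grorei {verb,preposition}; 8:roul {adjective,verb}.
If word 1 were adjective, no tagging could satisfy rule 3; so word 1 is determiner.
If word 3 were adjective, no tagging could satisfy rule 3; so word 3 is determiner.
If word 8 were adjective, no tagging could satisfy rule 3; so word 8 is verb.
If word 2 were verb, no tagging could satisfy rule 1; so word 2 is determiner.
If word 4 were verb, no tagging could satisfy rule 1; so word 4 is determiner.
If word 7 were verb, no tagging could satisfy rule 1; so word 7 is preposition.
The unique satisfying tagging is: determiner determiner determiner determiner preposition adjective preposition verb.
Checking: rule 1 ✓; rule 2 ✓; rule 3 ✓.

determiner determiner determiner determiner preposition adjective preposition verb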